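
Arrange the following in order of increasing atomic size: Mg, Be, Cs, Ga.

Be, Ga, Mg, Cs

Be is in period 2, group 2; Mg is in period 3, group 2; Ga is in period 4, group 13; Cs is in period 6, group 1.
Atomic radius shrinks across a period as nuclear charge pulls the same shell inward, and grows down a group as new shells are added.
Here both period and group differ, so the two effects have to be weighed against each other.
Ga > Be: the two effects oppose for this pair; the down-group effect wins (124 vs 102 pm).
Mg > Ga: the two effects oppose for this pair; the across-period effect wins (139 vs 124 pm).
Cs > Mg: relative to Mg, both the across-period and down-group shifts push Cs's atomic radius up.
Approximate values (pm): Be 102, Mg 139, Ga 124, Cs 232.
So from smallest to largest: Be < Ga < Mg < Cs.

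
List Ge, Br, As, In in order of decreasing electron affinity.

Br, Ge, As, In

Ge is in period 4, group 14; As is in period 4, group 15; Br is in period 4, group 17; In is in period 5, group 13.
Adding an electron releases more energy for atoms nearer the top right (short of the noble gases).
Neither a single period nor a single group — weigh both effects.
As > In: both effects reinforce here, so As is clearly the higher of the two.
Ge > As: this pair runs against the simple trend — see the exception note.
Br > Ge: Br lies to the right of Ge in period 4, so the across-period effect alone puts Br higher.
Note the exception: Ge has a higher electron affinity than As, contrary to the simple trend — adding an electron to As's half-filled 4p³ is unfavourable, so Ge (4p²) has the more exothermic EA.
For reference (kJ/mol): Ge 119, As 78, Br 325, In 29.
So from highest to lowest: Br > Ge > As > In.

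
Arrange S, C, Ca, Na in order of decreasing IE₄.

After 3 electrons have been removed, what remains? S³⁺ still has 3 valence electrons; C³⁺ still has 1 valence electron; Ca³⁺ is already 1 electron into the core; Na³⁺ is already 2 electrons into the core.
Core electrons are held far more tightly than valence electrons, so Ca and Na top the IE_4 order.
Valence configurations: S³⁺ [Ne]3s²3p¹, C³⁺ [He]2s¹.
The numbers (kJ/mol): S 4556, C 6223, Ca 6491, Na 9543.
So the fourth ionization energies run S < C < Ca < Na.

Na > Ca > C > S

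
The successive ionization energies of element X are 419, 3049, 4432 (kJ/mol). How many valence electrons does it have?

Look for the largest jump between consecutive ionization energies: IE2/IE1 ≈ 7.3, far larger than any earlier ratio.
That jump marks the point where a core electron is being removed. So the atom has 1 valence electron.

1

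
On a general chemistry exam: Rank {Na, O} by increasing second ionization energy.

O < Na

The second ionization energy removes an electron from the +1 ion. For each element: Na⁺ is the bare [Ne] core; O⁺ still has 5 valence electrons.
Breaking into a closed-shell core is much more expensive than removing a leftover valence electron — Na has the largest IE_2 here.
The numbers (kJ/mol): Na 4562, O 3388.
Hence IE_2: O < Na.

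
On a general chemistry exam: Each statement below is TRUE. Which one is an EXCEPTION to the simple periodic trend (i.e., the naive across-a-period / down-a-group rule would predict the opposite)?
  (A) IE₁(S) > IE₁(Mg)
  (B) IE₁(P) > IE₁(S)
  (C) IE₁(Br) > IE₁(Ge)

(B)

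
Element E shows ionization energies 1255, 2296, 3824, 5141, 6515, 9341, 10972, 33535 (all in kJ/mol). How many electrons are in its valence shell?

Look for the largest jump between consecutive ionization energies: IE8/IE7 ≈ 3.1, far larger than any earlier ratio.
That jump marks the point where a core electron is being removed. So the atom has 7 valence electrons.

7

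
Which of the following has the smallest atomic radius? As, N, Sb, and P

N is in period 2, group 15; P is in period 3, group 15; As is in period 4, group 15; Sb is in period 5, group 15.
Across a period the added protons contract the valence shell; down a group each new principal shell makes the atom larger.
All are in group 15, so atomic radius increases down the group.
The smallest atomic radius among these belongs to N.

N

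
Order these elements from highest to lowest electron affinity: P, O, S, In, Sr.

S, O, P, In, Sr

Atoms with high Z_eff and room in the valence shell (especially the halogens) have the most exothermic electron affinities.
These span different periods and groups, so the two trends combine.
In > Sr: both are in period 5; the period trend gives In the larger value.
P > In: relative to In, both the across-period and down-group shifts push P's electron affinity up.
O > P: relative to P, both the across-period and down-group shifts push O's electron affinity up.
S > O: this pair runs against the simple trend — see the exception note.
Note the exception: S has a higher electron affinity than O, contrary to the simple trend — the compact 2p subshell of O repels the added electron more than S's larger 3p does.
For reference (kJ/mol): O 141, P 72, S 200, Sr 5, In 29.
So from highest to lowest: S > O > P > In > Sr.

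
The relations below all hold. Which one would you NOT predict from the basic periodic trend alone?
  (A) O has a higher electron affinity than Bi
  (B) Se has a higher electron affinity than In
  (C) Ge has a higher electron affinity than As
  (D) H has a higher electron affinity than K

(C)

The general trend: electron affinity increases across a period and decreases down a group.
(A) O (period 2, group 16) vs Bi (period 6, group 15): the stated order agrees with the simple trend.
(B) Se (period 4, group 16) vs In (period 5, group 13): the stated order agrees with the simple trend.
(C) Ge (period 4, group 14) vs As (period 4, group 15): the stated order contradicts the simple trend.
(D) H (period 1, group 1) vs K (period 4, group 1): the stated order agrees with the simple trend.
The exception is (C): adding an electron to As's half-filled 4p³ is unfavourable, so Ge (4p²) has the more exothermic EA.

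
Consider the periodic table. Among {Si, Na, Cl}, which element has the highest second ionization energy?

Na

IE_2 is the cost of taking one more electron from the +1 cation: Si⁺ still has 3 valence electrons; Na⁺ is the bare [Ne] core; Cl⁺ still has 6 valence electrons.
Core electrons are held far more tightly than valence electrons, so Na tops the IE_2 order.
Valence configurations: Si⁺ [Ne]3s²3p¹, Cl⁺ [Ne]3s²3p⁴.
Approximate IE_2 values (kJ/mol): Si 1577, Na 4562, Cl 2298.
So the second ionization energies run Si < Cl < Na.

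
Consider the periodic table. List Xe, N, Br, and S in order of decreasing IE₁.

N > Xe > Br > S

N is in period 2, group 15; S is in period 3, group 16; Br is in period 4, group 17; Xe is in period 5, group 18.
First ionization energy rises across a period (greater Z_eff holds electrons more tightly) and falls down a group (valence electrons are farther from the nucleus).
These sit on a diagonal, where the across-period and down-group effects partly cancel.
Br > S: the two effects oppose for this pair; the across-period effect wins (1140 vs 1000 kJ/mol).
Xe > Br: the two effects oppose for this pair; the across-period effect wins (1170 vs 1140 kJ/mol).
N > Xe: period and group pull opposite ways; the down-group shift dominates (1402 vs 1170 kJ/mol).
Approximate values (kJ/mol): N 1402, S 1000, Br 1140, Xe 1170.
So from highest to lowest: N > Xe > Br > S.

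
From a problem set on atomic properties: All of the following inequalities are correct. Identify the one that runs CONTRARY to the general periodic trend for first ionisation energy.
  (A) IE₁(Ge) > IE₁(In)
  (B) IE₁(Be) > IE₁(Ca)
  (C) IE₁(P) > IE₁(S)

The general trend: first ionisation energy increases across a period and decreases down a group.
(A) Ge (period 4, group 14) vs In (period 5, group 13): the stated order agrees with the simple trend.
(B) Be (period 2, group 2) vs Ca (period 4, group 2): the stated order agrees with the simple trend.
(C) P (period 3, group 15) vs S (period 3, group 16): the stated order contradicts the simple trend.
The exception is (C): S (3p⁴) ionizes more easily than half-filled P (3p³) because the paired 3p electron in S is pushed out by e⁻–e⁻ repulsion.

(C)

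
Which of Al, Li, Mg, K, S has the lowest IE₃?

Al

Consider each +2 ion: Al²⁺ still has 1 valence electron; Li²⁺ is already 1 electron into the core; Mg²⁺ is the bare [Ne] core; K²⁺ is already 1 electron into the core; S²⁺ still has 4 valence electrons.
Breaking into a closed-shell core is much more expensive than removing a leftover valence electron — K, Mg and Li have the largest IE_3 here.
Valence configurations: Al²⁺ [Ne]3s¹, S²⁺ [Ne]3s²3p².
Approximate IE_3 values (kJ/mol): Al 2745, Li 11815, Mg 7733, K 4420, S 3357.
Hence IE_3: Al < S < K < Mg < Li.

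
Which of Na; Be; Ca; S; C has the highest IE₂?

Consider each +1 ion: Na⁺ is the bare [Ne] core; Be⁺ still has 1 valence electron; Ca⁺ still has 1 valence electron; S⁺ still has 5 valence electrons; C⁺ still has 3 valence electrons.
Core electrons are held far more tightly than valence electrons, so Na tops the IE_2 order.
Valence configurations: Be⁺ [He]2s¹, Ca⁺ [Ar]4s¹, S⁺ [Ne]3s²3p³, C⁺ [He]2s²2p¹.
Approximate IE_2 values (kJ/mol): Na 4562, Be 1757, Ca 1145, S 2252, C 2353.
Overall IE_2 order: Ca < Be < S < C < Na.

Na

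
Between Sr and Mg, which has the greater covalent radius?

Mg is in period 3, group 2; Sr is in period 5, group 2.
Radius decreases left→right (rising Z_eff, same n) and increases top→bottom (higher n).
All are in group 2, so atomic radius increases down the group.
So Sr has the greater covalent radius (Sr > Mg).

Sr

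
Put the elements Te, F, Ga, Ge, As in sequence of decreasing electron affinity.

F > Te > Ge > As > Ga

F is in period 2, group 17; Ga is in period 4, group 13; Ge is in period 4, group 14; As is in period 4, group 15; Te is in period 5, group 16.
Atoms with high Z_eff and room in the valence shell (especially the halogens) have the most exothermic electron affinities.
Here both period and group differ, so the two effects have to be weighed against each other.
As > Ga: both are in period 4; the period trend gives As the larger value.
Ge > As: this pair runs against the simple trend — see the exception note.
Te > Ge: period and group pull opposite ways; the across-period shift dominates (190 vs 119 kJ/mol).
F > Te: relative to Te, both the across-period and down-group shifts push F's electron affinity up.
Note the exception: Ge has a higher electron affinity than As, contrary to the simple trend — adding an electron to As's half-filled 4p³ is unfavourable, so Ge (4p²) has the more exothermic EA.
For reference (kJ/mol): F 328, Ga 29, Ge 119, As 78, Te 190.
So from highest to lowest: F > Te > Ge > As > Ga.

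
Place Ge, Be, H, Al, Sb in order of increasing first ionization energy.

H is in period 1, group 1; Be is in period 2, group 2; Al is in period 3, group 13; Ge is in period 4, group 14; Sb is in period 5, group 15.
Across a period the outer electron is held more tightly (higher IE₁); down a group it sits in a higher shell, more shielded, and comes off more easily.
A diagonal step moves right (one effect) and down (the opposite effect) at once.
Ge > Al: period and group pull opposite ways; the across-period shift dominates (762 vs 578 kJ/mol).
Sb > Ge: period and group pull opposite ways; the across-period shift dominates (831 vs 762 kJ/mol).
Be > Sb: period and group pull opposite ways; the down-group shift dominates (900 vs 831 kJ/mol).
H > Be: the two effects oppose for this pair; the down-group effect wins (1312 vs 900 kJ/mol).
Tabulated first ionization energy (kJ/mol): H 1312, Be 900, Al 578, Ge 762, Sb 831.
So from lowest to highest: Al < Ge < Sb < Be < H.

Al < Ge < Sb < Be < H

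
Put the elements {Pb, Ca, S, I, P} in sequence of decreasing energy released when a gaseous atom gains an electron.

I > S > P > Pb > Ca

Electron affinity generally becomes more exothermic across a period toward the halogens and less exothermic down a group.
Here both period and group differ, so the two effects have to be weighed against each other.
Pb > Ca: the two effects oppose for this pair; the across-period effect wins (35 vs 2 kJ/mol).
P > Pb: relative to Pb, both the across-period and down-group shifts push P's electron affinity up.
S > P: both are in period 3; the period trend gives S the larger value.
I > S: the two effects oppose for this pair; the across-period effect wins (295 vs 200 kJ/mol).
Approximate values (kJ/mol): P 72, S 200, Ca 2, I 295, Pb 35.
So from highest to lowest: I > S > P > Pb > Ca.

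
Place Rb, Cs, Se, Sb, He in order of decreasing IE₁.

He > Se > Sb > Rb > Cs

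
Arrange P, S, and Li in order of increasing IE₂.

P < S < Li

The second ionization energy removes an electron from the +1 ion. For each element: P⁺ still has 4 valence electrons; S⁺ still has 5 valence electrons; Li⁺ is the bare [He] core.
Pulling an electron out of a noble-gas core costs far more than removing a remaining valence electron, so Li sits at the high end of IE_2.
Valence configurations: P⁺ [Ne]3s²3p², S⁺ [Ne]3s²3p³.
Tabulated IE_2 (kJ/mol): P 1907, S 2252, Li 7298.
Hence IE_2: P < S < Li.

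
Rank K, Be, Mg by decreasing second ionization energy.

The second ionization energy removes an electron from the +1 ion. For each element: K⁺ is the bare [Ar] core; Be⁺ still has 1 valence electron; Mg⁺ still has 1 valence electron.
Breaking into a closed-shell core is much more expensive than removing a leftover valence electron — K has the largest IE_2 here.
Valence configurations: Be⁺ [He]2s¹, Mg⁺ [Ne]3s¹.
Tabulated IE_2 (kJ/mol): K 3052, Be 1757, Mg 1451.
So the second ionization energies run Mg < Be < K.

K > Be > Mg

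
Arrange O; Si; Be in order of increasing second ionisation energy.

IE_2 is the cost of taking one more electron from the +1 cation: O⁺ still has 5 valence electrons; Si⁺ still has 3 valence electrons; Be⁺ still has 1 valence electron.
All are still removing valence electrons, so compare the +1 ions as you would atoms: IE_2 generally rises across a period (higher Z_eff) and falls down a group (larger shell), subject to the usual subshell exceptions.
Valence configurations: O⁺ [He]2s²2p³, Si⁺ [Ne]3s²3p¹, Be⁺ [He]2s¹.
Tabulated IE_2 (kJ/mol): O 3388, Si 1577, Be 1757.
Hence IE_2: Si < Be < O.

Si < Be < O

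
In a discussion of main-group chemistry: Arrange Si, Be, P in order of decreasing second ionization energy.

P > Be > Si

Consider each +1 ion: Si⁺ still has 3 valence electrons; Be⁺ still has 1 valence electron; P⁺ still has 4 valence electrons.
All are still removing valence electrons, so compare the +1 ions as you would atoms: IE_2 generally rises across a period (higher Z_eff) and falls down a group (larger shell), subject to the usual subshell exceptions.
Valence configurations: Si⁺ [Ne]3s²3p¹, Be⁺ [He]2s¹, P⁺ [Ne]3s²3p².
Tabulated IE_2 (kJ/mol): Si 1577, Be 1757, P 1907.
Overall IE_2 order: Si < Be < P.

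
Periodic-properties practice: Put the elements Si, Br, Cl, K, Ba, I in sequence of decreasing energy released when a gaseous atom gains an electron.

Adding an electron releases more energy for atoms nearer the top right (short of the noble gases).
Neither a single period nor a single group — weigh both effects.
K > Ba: the two effects oppose for this pair; the down-group effect wins (48 vs 14 kJ/mol).
Si > K: relative to K, both the across-period and down-group shifts push Si's electron affinity up.
I > Si: period and group pull opposite ways; the across-period shift dominates (295 vs 134 kJ/mol).
Br > I: Br sits above I in group 17, so the down-group effect alone puts Br higher.
Cl > Br: Cl sits above Br in group 17, so the down-group effect alone puts Cl higher.
Tabulated electron affinity (kJ/mol): Si 134, Cl 349, K 48, Br 325, I 295, Ba 14.
So from highest to lowest: Cl > Br > I > Si > K > Ba.

Cl, Br, I, Si, K, Ba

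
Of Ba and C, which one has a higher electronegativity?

C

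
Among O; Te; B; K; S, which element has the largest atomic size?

K

B is in period 2, group 13; O is in period 2, group 16; S is in period 3, group 16; K is in period 4, group 1; Te is in period 5, group 16.
Radius decreases left→right (rising Z_eff, same n) and increases top→bottom (higher n).
Neither a single period nor a single group — weigh both effects.
B > O: B lies to the left of O in period 2, so the across-period effect alone puts B larger.
S > B: the two effects oppose for this pair; the down-group effect wins (103 vs 85 pm).
Te > S: they share group 16; the group trend gives Te the larger value.
K > Te: period and group pull opposite ways; the across-period shift dominates (196 vs 136 pm).
Tabulated atomic radius (pm): B 85, O 63, S 103, K 196, Te 136.
The largest atomic size among these belongs to K.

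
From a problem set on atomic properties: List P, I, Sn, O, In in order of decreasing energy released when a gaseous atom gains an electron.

I, O, Sn, P, In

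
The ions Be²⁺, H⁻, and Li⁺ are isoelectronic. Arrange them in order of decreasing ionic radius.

H⁻ > Li⁺ > Be²⁺

All of these have 2 electrons, so size is governed by nuclear charge alone: the more protons, the stronger the pull on the same electron cloud, and the smaller the ion.
Nuclear charges: Be²⁺ (Z=4), Li⁺ (Z=3), H⁻ (Z=1).
Largest to smallest: H⁻ > Li⁺ > Be²⁺.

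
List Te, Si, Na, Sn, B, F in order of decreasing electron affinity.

Atoms with high Z_eff and room in the valence shell (especially the halogens) have the most exothermic electron affinities.
These span different periods and groups, so the two trends combine.
Na > B: this pair runs against the simple trend — see the exception note.
Sn > Na: period and group pull opposite ways; the across-period shift dominates (107 vs 53 kJ/mol).
Si > Sn: Si sits above Sn in group 14, so the down-group effect alone puts Si higher.
Te > Si: period and group pull opposite ways; the across-period shift dominates (190 vs 134 kJ/mol).
F > Te: relative to Te, both the across-period and down-group shifts push F's electron affinity up.
Note the exception: Na has a higher electron affinity than B, contrary to the simple trend — B's ns²np¹ configuration gives only a small electron affinity — the sparsely filled np subshell binds an added electron weakly.
Approximate values (kJ/mol): B 27, F 328, Na 53, Si 134, Sn 107, Te 190.
So from highest to lowest: F > Te > Si > Sn > Na > B.

F > Te > Si > Sn > Na > B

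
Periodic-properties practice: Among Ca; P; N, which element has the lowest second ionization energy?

The second ionization energy removes an electron from the +1 ion. For each element: Ca⁺ still has 1 valence electron; P⁺ still has 4 valence electrons; N⁺ still has 4 valence electrons.
All are still removing valence electrons, so compare the +1 ions as you would atoms: IE_2 generally rises across a period (higher Z_eff) and falls down a group (larger shell), subject to the usual subshell exceptions.
Valence configurations: Ca⁺ [Ar]4s¹, P⁺ [Ne]3s²3p², N⁺ [He]2s²2p².
The numbers (kJ/mol): Ca 1145, P 1907, N 2856.
Overall IE_2 order: Ca < P < N.

Ca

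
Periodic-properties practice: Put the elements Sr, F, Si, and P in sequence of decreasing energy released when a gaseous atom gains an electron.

F > Si > P > Sr

EA tends to increase across a period and decrease down a group, though the pattern is less regular than for IE or radius.
Neither a single period nor a single group — weigh both effects.
P > Sr: both effects reinforce here, so P is clearly the higher of the two.
Si > P: this pair runs against the simple trend — see the exception note.
F > Si: both effects reinforce here, so F is clearly the higher of the two.
Note the exception: Si has a higher electron affinity than P, contrary to the simple trend — adding an electron to P's half-filled 3p³ is unfavourable, so Si (3p²) has the more exothermic EA.
Approximate values (kJ/mol): F 328, Si 134, P 72, Sr 5.
So from highest to lowest: F > Si > P > Sr.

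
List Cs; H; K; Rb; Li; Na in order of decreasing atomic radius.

H is in period 1, group 1; Li is in period 2, group 1; Na is in period 3, group 1; K is in period 4, group 1; Rb is in period 5, group 1; Cs is in period 6, group 1.
Moving right in a period, electrons are added to the same shell under a stronger nuclear pull, so atoms get smaller; moving down, a new shell is opened and atoms get larger.
All are in group 1, so atomic radius increases down the group.
So from largest to smallest: Cs > Rb > K > Na > Li > H.

Cs > Rb > K > Na > Li > H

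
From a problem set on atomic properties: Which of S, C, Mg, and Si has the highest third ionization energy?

Mg

After 2 electrons have been removed, what remains? S²⁺ still has 4 valence electrons; C²⁺ still has 2 valence electrons; Mg²⁺ is the bare [Ne] core; Si²⁺ still has 2 valence electrons.
Breaking into a closed-shell core is much more expensive than removing a leftover valence electron — Mg has the largest IE_3 here.
Valence configurations: S²⁺ [Ne]3s²3p², C²⁺ [He]2s², Si²⁺ [Ne]3s².
Tabulated IE_3 (kJ/mol): S 3357, C 4620, Mg 7733, Si 3232.
Overall IE_3 order: Si < S < C < Mg.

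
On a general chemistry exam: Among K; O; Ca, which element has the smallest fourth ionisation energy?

K

Consider each +3 ion: K³⁺ is already 2 electrons into the core; O³⁺ still has 3 valence electrons; Ca³⁺ is already 1 electron into the core.
Usually core removal costs more than valence removal, but here the competition is close: a tightly held n=2 valence electron can cost more to remove than an n=3 core electron, so the actual values have to decide it.
Approximate IE_4 values (kJ/mol): K 5877, O 7469, Ca 6491.
So the fourth ionization energies run K < Ca < O.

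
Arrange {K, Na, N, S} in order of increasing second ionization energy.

S, N, K, Na

IE_2 is the cost of taking one more electron from the +1 cation: K⁺ is the bare [Ar] core; Na⁺ is the bare [Ne] core; N⁺ still has 4 valence electrons; S⁺ still has 5 valence electrons.
Core electrons are held far more tightly than valence electrons, so K and Na top the IE_2 order.
Valence configurations: N⁺ [He]2s²2p², S⁺ [Ne]3s²3p³.
Tabulated IE_2 (kJ/mol): K 3052, Na 4562, N 2856, S 2252.
So the second ionization energies run S < N < K < Na.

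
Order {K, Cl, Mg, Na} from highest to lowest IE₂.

Na > K > Cl > Mg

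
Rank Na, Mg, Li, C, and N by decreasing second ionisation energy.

After 1 electron has been removed, what remains? Na⁺ is the bare [Ne] core; Mg⁺ still has 1 valence electron; Li⁺ is the bare [He] core; C⁺ still has 3 valence electrons; N⁺ still has 4 valence electrons.
Breaking into a closed-shell core is much more expensive than removing a leftover valence electron — Na and Li have the largest IE_2 here.
Valence configurations: Mg⁺ [Ne]3s¹, C⁺ [He]2s²2p¹, N⁺ [He]2s²2p².
The numbers (kJ/mol): Na 4562, Mg 1451, Li 7298, C 2353, N 2856.
Overall IE_2 order: Mg < C < N < Na < Li.

Li, Na, N, C, Mg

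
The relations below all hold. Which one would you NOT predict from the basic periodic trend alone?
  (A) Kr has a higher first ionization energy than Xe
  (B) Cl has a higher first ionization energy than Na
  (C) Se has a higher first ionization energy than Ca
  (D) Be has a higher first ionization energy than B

(D)

The general trend: first ionization energy increases across a period and decreases down a group.
(A) Kr (period 4, group 18) vs Xe (period 5, group 18): the stated order agrees with the simple trend.
(B) Cl (period 3, group 17) vs Na (period 3, group 1): the stated order agrees with the simple trend.
(C) Se (period 4, group 16) vs Ca (period 4, group 2): the stated order agrees with the simple trend.
(D) Be (period 2, group 2) vs B (period 2, group 13): the stated order contradicts the simple trend.
The exception is (D): removing B's lone 2p electron is easier than breaking Be's filled 2s².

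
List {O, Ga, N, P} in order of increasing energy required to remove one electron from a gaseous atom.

N is in period 2, group 15; O is in period 2, group 16; P is in period 3, group 15; Ga is in period 4, group 13.
Across a period the outer electron is held more tightly (higher IE₁); down a group it sits in a higher shell, more shielded, and comes off more easily.
These span different periods and groups, so the two trends combine.
P > Ga: both effects reinforce here, so P is clearly the higher of the two.
O > P: both effects reinforce here, so O is clearly the higher of the two.
N > O: this pair runs against the simple trend — see the exception note.
Note the exception: N has a higher first ionization energy than O, contrary to the simple trend — pairing an electron in O's 2p⁴ costs repulsion energy, so O ionizes more easily than half-filled N (2p³).
Approximate values (kJ/mol): N 1402, O 1314, P 1012, Ga 579.
So from lowest to highest: Ga < P < O < N.

Ga < P < O < N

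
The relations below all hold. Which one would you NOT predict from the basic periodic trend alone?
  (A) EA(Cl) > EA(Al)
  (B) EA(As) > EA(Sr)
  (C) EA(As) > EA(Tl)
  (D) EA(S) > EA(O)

(D)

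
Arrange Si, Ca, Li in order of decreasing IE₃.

The third ionization energy removes an electron from the +2 ion. For each element: Si²⁺ still has 2 valence electrons; Ca²⁺ is the bare [Ar] core; Li²⁺ is already 1 electron into the core.
Core electrons are held far more tightly than valence electrons, so Ca and Li top the IE_3 order.
Approximate IE_3 values (kJ/mol): Si 3232, Ca 4912, Li 11815.
So the third ionization energies run Si < Ca < Li.

Li, Ca, Si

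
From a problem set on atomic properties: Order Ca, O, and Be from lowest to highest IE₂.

Ca < Be < O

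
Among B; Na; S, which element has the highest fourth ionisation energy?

B

Consider each +3 ion: B³⁺ is the bare [He] core; Na³⁺ is already 2 electrons into the core; S³⁺ still has 3 valence electrons.
Pulling an electron out of a noble-gas core costs far more than removing a remaining valence electron, so Na and B sit at the high end of IE_4.
The numbers (kJ/mol): B 25026, Na 9543, S 4556.
So the fourth ionization energies run S < Na < B.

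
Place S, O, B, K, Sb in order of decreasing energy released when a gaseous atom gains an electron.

B is in period 2, group 13; O is in period 2, group 16; S is in period 3, group 16; K is in period 4, group 1; Sb is in period 5, group 15.
EA tends to increase across a period and decrease down a group, though the pattern is less regular than for IE or radius.
Here both period and group differ, so the two effects have to be weighed against each other.
K > B: this pair runs against the simple trend — see the exception note.
Sb > K: period and group pull opposite ways; the across-period shift dominates (103 vs 48 kJ/mol).
O > Sb: relative to Sb, both the across-period and down-group shifts push O's electron affinity up.
S > O: this pair runs against the simple trend — see the exception note.
Note the exception: K has a higher electron affinity than B, contrary to the simple trend — B's ns²np¹ configuration gives only a small electron affinity — the sparsely filled np subshell binds an added electron weakly.
Note the exception: S has a higher electron affinity than O, contrary to the simple trend — the compact 2p subshell of O repels the added electron more than S's larger 3p does.
Tabulated electron affinity (kJ/mol): B 27, O 141, S 200, K 48, Sb 103.
So from highest to lowest: S > O > Sb > K > B.

S > O > Sb > K > B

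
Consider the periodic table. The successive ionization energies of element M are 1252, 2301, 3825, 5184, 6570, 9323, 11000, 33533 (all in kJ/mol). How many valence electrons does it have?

Look for the largest jump between consecutive ionization energies: IE8/IE7 ≈ 3.0, far larger than any earlier ratio.
That jump marks the point where a core electron is being removed. So the atom has 7 valence electrons.

7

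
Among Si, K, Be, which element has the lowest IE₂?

Si

Consider each +1 ion: Si⁺ still has 3 valence electrons; K⁺ is the bare [Ar] core; Be⁺ still has 1 valence electron.
Core electrons are held far more tightly than valence electrons, so K tops the IE_2 order.
Valence configurations: Si⁺ [Ne]3s²3p¹, Be⁺ [He]2s¹.
Approximate IE_2 values (kJ/mol): Si 1577, K 3052, Be 1757.
Hence IE_2: Si < Be < K.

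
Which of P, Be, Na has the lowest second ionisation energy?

Be

Consider each +1 ion: P⁺ still has 4 valence electrons; Be⁺ still has 1 valence electron; Na⁺ is the bare [Ne] core.
Breaking into a closed-shell core is much more expensive than removing a leftover valence electron — Na has the largest IE_2 here.
Valence configurations: P⁺ [Ne]3s²3p², Be⁺ [He]2s¹.
The numbers (kJ/mol): P 1907, Be 1757, Na 4562.
So the second ionization energies run Be < P < Na.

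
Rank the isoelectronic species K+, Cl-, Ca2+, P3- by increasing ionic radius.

All of these have 18 electrons, so size is governed by nuclear charge alone: the more protons, the stronger the pull on the same electron cloud, and the smaller the ion.
Nuclear charges: Ca2+ (Z=20), K+ (Z=19), Cl- (Z=17), P3- (Z=15).
Smallest to largest: Ca2+ < K+ < Cl- < P3-.

Ca2+, K+, Cl-, P3-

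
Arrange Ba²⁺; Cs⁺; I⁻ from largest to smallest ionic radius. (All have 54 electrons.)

All of these have 54 electrons, so size is governed by nuclear charge alone: the more protons, the stronger the pull on the same electron cloud, and the smaller the ion.
Nuclear charges: Ba²⁺ (Z=56), Cs⁺ (Z=55), I⁻ (Z=53).
Largest to smallest: I⁻ > Cs⁺ > Ba²⁺.

I⁻ > Cs⁺ > Ba²⁺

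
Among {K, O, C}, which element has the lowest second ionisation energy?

C

After 1 electron has been removed, what remains? K⁺ is the bare [Ar] core; O⁺ still has 5 valence electrons; C⁺ still has 3 valence electrons.
Usually core removal costs more than valence removal, but here the competition is close: a tightly held n=2 valence electron can cost more to remove than an n=3 core electron, so the actual values have to decide it.
Valence configurations: O⁺ [He]2s²2p³, C⁺ [He]2s²2p¹.
Tabulated IE_2 (kJ/mol): K 3052, O 3388, C 2353.
Overall IE_2 order: C < K < O.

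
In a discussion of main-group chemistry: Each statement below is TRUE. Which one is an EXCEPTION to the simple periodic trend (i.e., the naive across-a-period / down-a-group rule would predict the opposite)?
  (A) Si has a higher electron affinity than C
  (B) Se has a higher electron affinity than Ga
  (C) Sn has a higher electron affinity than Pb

The general trend: electron affinity increases across a period and decreases down a group.
(A) Si (period 3, group 14) vs C (period 2, group 14): the stated order contradicts the simple trend.
(B) Se (period 4, group 16) vs Ga (period 4, group 13): the stated order agrees with the simple trend.
(C) Sn (period 5, group 14) vs Pb (period 6, group 14): the stated order agrees with the simple trend.
The exception is (A): Si's larger, more diffuse 3p orbitals accept an added electron slightly more readily than C's compact 2p.

(A)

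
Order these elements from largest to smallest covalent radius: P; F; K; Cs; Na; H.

Cs > K > Na > P > F > H

Radius decreases left→right (rising Z_eff, same n) and increases top→bottom (higher n).
Neither a single period nor a single group — weigh both effects.
F > H: the two effects oppose for this pair; the down-group effect wins (64 vs 32 pm).
P > F: both effects reinforce here, so P is clearly the larger of the two.
Na > P: both are in period 3; the period trend gives Na the larger value.
K > Na: they share group 1; the group trend gives K the larger value.
Cs > K: they share group 1; the group trend gives Cs the larger value.
For reference (pm): H 32, F 64, Na 155, P 111, K 196, Cs 232.
So from largest to smallest: Cs > K > Na > P > F > H.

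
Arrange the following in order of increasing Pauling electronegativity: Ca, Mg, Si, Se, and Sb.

Ca < Mg < Si < Sb < Se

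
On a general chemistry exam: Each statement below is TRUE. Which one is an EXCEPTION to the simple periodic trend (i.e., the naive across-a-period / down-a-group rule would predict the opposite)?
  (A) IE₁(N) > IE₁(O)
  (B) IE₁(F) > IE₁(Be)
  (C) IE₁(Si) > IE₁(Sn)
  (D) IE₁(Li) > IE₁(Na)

The general trend: IE₁ increases across a period and decreases down a group.
(A) N (period 2, group 15) vs O (period 2, group 16): the stated order contradicts the simple trend.
(B) F (period 2, group 17) vs Be (period 2, group 2): the stated order agrees with the simple trend.
(C) Si (period 3, group 14) vs Sn (period 5, group 14): the stated order agrees with the simple trend.
(D) Li (period 2, group 1) vs Na (period 3, group 1): the stated order agrees with the simple trend.
The exception is (A): pairing an electron in O's 2p⁴ costs repulsion energy, so O ionizes more easily than half-filled N (2p³).

(A)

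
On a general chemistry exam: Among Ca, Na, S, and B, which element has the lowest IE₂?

Ca

After 1 electron has been removed, what remains? Ca⁺ still has 1 valence electron; Na⁺ is the bare [Ne] core; S⁺ still has 5 valence electrons; B⁺ still has 2 valence electrons.
Breaking into a closed-shell core is much more expensive than removing a leftover valence electron — Na has the largest IE_2 here.
Valence configurations: Ca⁺ [Ar]4s¹, S⁺ [Ne]3s²3p³, B⁺ [He]2s².
Tabulated IE_2 (kJ/mol): Ca 1145, Na 4562, S 2252, B 2427.
Overall IE_2 order: Ca < S < B < Na.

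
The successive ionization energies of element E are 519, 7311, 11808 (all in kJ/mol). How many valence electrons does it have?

1

Look for the largest jump between consecutive ionization energies: IE2/IE1 ≈ 14.1, far larger than any earlier ratio.
That jump marks the point where a core electron is being removed. So the atom has 1 valence electron.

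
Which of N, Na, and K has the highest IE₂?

Consider each +1 ion: N⁺ still has 4 valence electrons; Na⁺ is the bare [Ne] core; K⁺ is the bare [Ar] core.
Core electrons are held far more tightly than valence electrons, so K and Na top the IE_2 order.
Tabulated IE_2 (kJ/mol): N 2856, Na 4562, K 3052.
Putting it together, IE_2: N < K < Na.

Na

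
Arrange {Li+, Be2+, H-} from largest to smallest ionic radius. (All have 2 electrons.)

All of these have 2 electrons, so size is governed by nuclear charge alone: the more protons, the stronger the pull on the same electron cloud, and the smaller the ion.
Nuclear charges: Be2+ (Z=4), Li+ (Z=3), H- (Z=1).
Largest to smallest: H- > Li+ > Be2+.

H- > Li+ > Be2+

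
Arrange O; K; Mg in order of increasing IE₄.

K, O, Mg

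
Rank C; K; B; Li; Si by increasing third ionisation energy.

After 2 electrons have been removed, what remains? C²⁺ still has 2 valence electrons; K²⁺ is already 1 electron into the core; B²⁺ still has 1 valence electron; Li²⁺ is already 1 electron into the core; Si²⁺ still has 2 valence electrons.
Usually core removal costs more than valence removal, but here the competition is close: a tightly held n=2 valence electron can cost more to remove than an n=3 core electron, so the actual values have to decide it.
Valence configurations: C²⁺ [He]2s², B²⁺ [He]2s¹, Si²⁺ [Ne]3s².
The numbers (kJ/mol): C 4620, K 4420, B 3660, Li 11815, Si 3232.
Putting it together, IE_3: Si < B < K < C < Li.

Si, B, K, C, Li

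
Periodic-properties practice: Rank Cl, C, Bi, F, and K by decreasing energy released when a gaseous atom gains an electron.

Cl, F, C, Bi, K

C is in period 2, group 14; F is in period 2, group 17; Cl is in period 3, group 17; K is in period 4, group 1; Bi is in period 6, group 15.
Electron affinity generally becomes more exothermic across a period toward the halogens and less exothermic down a group.
Here both period and group differ, so the two effects have to be weighed against each other.
Bi > K: period and group pull opposite ways; the across-period shift dominates (91 vs 48 kJ/mol).
C > Bi: the two effects oppose for this pair; the down-group effect wins (122 vs 91 kJ/mol).
F > C: both are in period 2; the period trend gives F the larger value.
Cl > F: this pair runs against the simple trend — see the exception note.
Note the exception: Cl has a higher electron affinity than F, contrary to the simple trend — F's small 2p subshell makes the incoming electron feel strong e⁻–e⁻ repulsion, so Cl actually releases more energy on gaining an electron.
Approximate values (kJ/mol): C 122, F 328, Cl 349, K 48, Bi 91.
So from highest to lowest: Cl > F > C > Bi > K.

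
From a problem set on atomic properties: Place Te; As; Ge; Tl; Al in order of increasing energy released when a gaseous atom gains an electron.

Tl < Al < As < Ge < Te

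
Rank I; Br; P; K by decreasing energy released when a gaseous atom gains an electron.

Br, I, P, K

P is in period 3, group 15; K is in period 4, group 1; Br is in period 4, group 17; I is in period 5, group 17.
Adding an electron releases more energy for atoms nearer the top right (short of the noble gases).
Neither a single period nor a single group — weigh both effects.
P > K: both effects reinforce here, so P is clearly the higher of the two.
I > P: the two effects oppose for this pair; the across-period effect wins (295 vs 72 kJ/mol).
Br > I: Br sits above I in group 17, so the down-group effect alone puts Br higher.
Approximate values (kJ/mol): P 72, K 48, Br 325, I 295.
So from highest to lowest: Br > I > P > K.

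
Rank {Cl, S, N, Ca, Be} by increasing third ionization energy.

S < Cl < N < Ca < Be

IE_3 is the cost of taking one more electron from the +2 cation: Cl²⁺ still has 5 valence electrons; S²⁺ still has 4 valence electrons; N²⁺ still has 3 valence electrons; Ca²⁺ is the bare [Ar] core; Be²⁺ is the bare [He] core.
Core electrons are held far more tightly than valence electrons, so Ca and Be top the IE_3 order.
Valence configurations: Cl²⁺ [Ne]3s²3p³, S²⁺ [Ne]3s²3p², N²⁺ [He]2s²2p¹.
Approximate IE_3 values (kJ/mol): Cl 3822, S 3357, N 4578, Ca 4912, Be 14849.
Hence IE_3: S < Cl < N < Ca < Be.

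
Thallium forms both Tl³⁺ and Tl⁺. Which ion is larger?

Tl⁺

Both ions have Z = 81 protons, but Tl³⁺ has lost more electrons, so its remaining electrons feel a larger effective nuclear charge per electron and are pulled in more tightly.
Higher positive charge → smaller ion, so Tl⁺ > Tl³⁺.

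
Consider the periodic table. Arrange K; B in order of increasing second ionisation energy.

After 1 electron has been removed, what remains? K⁺ is the bare [Ar] core; B⁺ still has 2 valence electrons.
Core electrons are held far more tightly than valence electrons, so K tops the IE_2 order.
Tabulated IE_2 (kJ/mol): K 3052, B 2427.
Putting it together, IE_2: B < K.

B < K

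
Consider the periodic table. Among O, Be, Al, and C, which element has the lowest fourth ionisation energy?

C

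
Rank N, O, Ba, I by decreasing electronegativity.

O, N, I, Ba

N is in period 2, group 15; O is in period 2, group 16; I is in period 5, group 17; Ba is in period 6, group 2.
EN rises left→right (higher Z_eff, smaller atoms) and falls top→bottom (larger, more shielded atoms).
Here both period and group differ, so the two effects have to be weighed against each other.
I > Ba: relative to Ba, both the across-period and down-group shifts push I's electronegativity up.
N > I: the two effects oppose for this pair; the down-group effect wins (3.04 vs 2.66).
O > N: O lies to the right of N in period 2, so the across-period effect alone puts O higher.
Approximate values (Pauling): N 3.04, O 3.44, I 2.66, Ba 0.89.
So from highest to lowest: O > N > I > Ba.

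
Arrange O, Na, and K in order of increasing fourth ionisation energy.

K, O, Na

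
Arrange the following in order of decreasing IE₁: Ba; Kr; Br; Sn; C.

Kr, Br, C, Sn, Ba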